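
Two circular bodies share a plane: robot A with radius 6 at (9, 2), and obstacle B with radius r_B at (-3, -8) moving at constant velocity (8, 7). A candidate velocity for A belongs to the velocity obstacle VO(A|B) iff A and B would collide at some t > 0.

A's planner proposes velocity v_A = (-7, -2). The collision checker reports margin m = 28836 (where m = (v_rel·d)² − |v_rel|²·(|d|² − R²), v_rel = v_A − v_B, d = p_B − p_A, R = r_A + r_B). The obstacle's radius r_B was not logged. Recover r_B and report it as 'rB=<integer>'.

m = 28836
d = (-12, -10);  v_rel = (-15, -9),  |v_rel|² = 306
v_rel×d = (-15)·(-10) − (-9)·(-12) = 42
since m = R²·306 − 42²:  R² = (1764 + 28836) / 306 = 100
R = √100 = 10  ⇒  r_B = 10 − 6 = 4

rB=4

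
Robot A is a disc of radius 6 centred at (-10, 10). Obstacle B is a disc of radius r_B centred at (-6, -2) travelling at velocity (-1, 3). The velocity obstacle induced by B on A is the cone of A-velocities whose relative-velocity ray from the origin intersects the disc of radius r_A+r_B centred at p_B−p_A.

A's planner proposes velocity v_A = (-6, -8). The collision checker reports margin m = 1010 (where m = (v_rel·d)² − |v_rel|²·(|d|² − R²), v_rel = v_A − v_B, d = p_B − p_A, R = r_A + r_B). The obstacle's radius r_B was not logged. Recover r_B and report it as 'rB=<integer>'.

m = 1010
d = (4, -12);  v_rel = (-5, -11),  |v_rel|² = 146
v_rel×d = (-5)·(-12) − (-11)·(4) = 104
since m = R²·146 − 104²:  R² = (10816 + 1010) / 146 = 81
R = √81 = 9  ⇒  r_B = 9 − 6 = 3

rB=3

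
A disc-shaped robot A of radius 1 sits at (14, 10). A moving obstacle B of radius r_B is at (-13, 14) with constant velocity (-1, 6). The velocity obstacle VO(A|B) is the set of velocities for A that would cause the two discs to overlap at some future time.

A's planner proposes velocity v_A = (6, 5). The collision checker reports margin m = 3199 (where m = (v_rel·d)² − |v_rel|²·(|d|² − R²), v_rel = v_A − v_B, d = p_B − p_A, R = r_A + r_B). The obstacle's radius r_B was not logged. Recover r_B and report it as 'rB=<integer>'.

m = 3199
d = (-27, 4);  v_rel = (7, -1),  |v_rel|² = 50
v_rel×d = (7)·(4) − (-1)·(-27) = 1
since m = R²·50 − 1²:  R² = (1 + 3199) / 50 = 64
R = √64 = 8  ⇒  r_B = 8 − 1 = 7

rB=7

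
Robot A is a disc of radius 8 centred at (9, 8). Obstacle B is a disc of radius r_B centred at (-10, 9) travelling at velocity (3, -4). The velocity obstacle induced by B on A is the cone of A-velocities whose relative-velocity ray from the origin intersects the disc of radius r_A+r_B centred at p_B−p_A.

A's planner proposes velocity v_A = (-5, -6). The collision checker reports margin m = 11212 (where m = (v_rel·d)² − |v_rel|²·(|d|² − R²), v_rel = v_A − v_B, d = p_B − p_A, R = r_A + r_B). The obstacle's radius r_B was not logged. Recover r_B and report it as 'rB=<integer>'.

m = 11212
d = (-19, 1);  v_rel = (-8, -2),  |v_rel|² = 68
v_rel×d = (-8)·(1) − (-2)·(-19) = -46
since m = R²·68 − (-46)²:  R² = (2116 + 11212) / 68 = 196
R = √196 = 14  ⇒  r_B = 14 − 8 = 6

rB=6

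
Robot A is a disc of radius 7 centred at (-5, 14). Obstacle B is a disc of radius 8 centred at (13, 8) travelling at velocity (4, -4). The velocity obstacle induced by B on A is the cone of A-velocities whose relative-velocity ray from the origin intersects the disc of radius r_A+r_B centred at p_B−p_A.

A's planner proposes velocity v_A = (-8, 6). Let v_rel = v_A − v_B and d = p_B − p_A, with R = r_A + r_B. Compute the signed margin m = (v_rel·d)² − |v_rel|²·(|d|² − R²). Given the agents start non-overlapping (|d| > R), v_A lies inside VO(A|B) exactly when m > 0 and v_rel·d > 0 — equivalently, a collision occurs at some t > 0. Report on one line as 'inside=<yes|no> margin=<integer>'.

d = (18, -6),  |d|² = 360;  R = 7+8 = 15,  c = 360−15² = 135
v_rel = (-12, 10),  |v_rel|² = 244;  v_rel·d = (-12)·(18) + (10)·(-6) = -276
244·t² + 552·t + 135 = 0  ⇒  m = (-276)² − 244·135 = 43236
m = 43236 > 0,  v_rel·d = -276 < 0  ⇒  outside

inside=no margin=43236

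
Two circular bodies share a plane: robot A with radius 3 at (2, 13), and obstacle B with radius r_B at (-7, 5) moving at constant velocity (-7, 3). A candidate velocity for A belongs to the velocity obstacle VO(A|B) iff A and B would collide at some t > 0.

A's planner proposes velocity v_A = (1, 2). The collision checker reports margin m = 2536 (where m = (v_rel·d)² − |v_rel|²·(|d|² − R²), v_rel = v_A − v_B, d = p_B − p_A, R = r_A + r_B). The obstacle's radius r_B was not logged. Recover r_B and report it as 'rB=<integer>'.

m = 2536
d = (-9, -8);  v_rel = (8, -1),  |v_rel|² = 65
v_rel×d = (8)·(-8) − (-1)·(-9) = -73
since m = R²·65 − (-73)²:  R² = (5329 + 2536) / 65 = 121
R = √121 = 11  ⇒  r_B = 11 − 3 = 8

rB=8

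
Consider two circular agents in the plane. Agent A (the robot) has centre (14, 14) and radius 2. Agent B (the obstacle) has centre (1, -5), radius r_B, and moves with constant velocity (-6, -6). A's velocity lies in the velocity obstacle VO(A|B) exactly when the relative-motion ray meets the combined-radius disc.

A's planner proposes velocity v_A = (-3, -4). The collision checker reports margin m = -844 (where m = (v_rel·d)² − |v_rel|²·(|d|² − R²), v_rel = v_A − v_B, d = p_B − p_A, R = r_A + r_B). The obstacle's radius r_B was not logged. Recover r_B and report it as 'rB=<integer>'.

m = -844
d = (-13, -19);  v_rel = (3, 2),  |v_rel|² = 13
v_rel×d = (3)·(-19) − (2)·(-13) = -31
since m = R²·13 − (-31)²:  R² = (961 + -844) / 13 = 9
R = √9 = 3  ⇒  r_B = 3 − 2 = 1

rB=1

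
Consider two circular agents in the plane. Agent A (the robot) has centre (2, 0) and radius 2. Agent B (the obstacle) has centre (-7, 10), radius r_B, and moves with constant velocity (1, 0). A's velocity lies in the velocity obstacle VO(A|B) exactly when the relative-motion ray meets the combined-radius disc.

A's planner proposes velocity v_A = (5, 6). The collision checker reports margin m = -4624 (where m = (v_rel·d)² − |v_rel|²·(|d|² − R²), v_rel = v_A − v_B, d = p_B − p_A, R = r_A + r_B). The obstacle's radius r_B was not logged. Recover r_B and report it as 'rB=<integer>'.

m = -4624
d = (-9, 10);  v_rel = (4, 6),  |v_rel|² = 52
v_rel×d = (4)·(10) − (6)·(-9) = 94
since m = R²·52 − 94²:  R² = (8836 + -4624) / 52 = 81
R = √81 = 9  ⇒  r_B = 9 − 2 = 7

rB=7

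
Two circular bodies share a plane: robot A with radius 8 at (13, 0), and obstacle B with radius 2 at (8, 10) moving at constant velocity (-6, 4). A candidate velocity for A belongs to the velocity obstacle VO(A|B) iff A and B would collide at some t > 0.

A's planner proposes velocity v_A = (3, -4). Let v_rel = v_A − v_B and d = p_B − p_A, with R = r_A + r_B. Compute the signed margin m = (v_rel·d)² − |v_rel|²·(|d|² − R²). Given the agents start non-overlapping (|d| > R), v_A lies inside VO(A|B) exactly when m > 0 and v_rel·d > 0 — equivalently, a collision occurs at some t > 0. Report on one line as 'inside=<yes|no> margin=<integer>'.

d = (-5, 10),  |d|² = 125;  R = 8+2 = 10,  c = 125−10² = 25
v_rel = (9, -8),  |v_rel|² = 145;  v_rel·d = (9)·(-5) + (-8)·(10) = -125
145·t² + 250·t + 25 = 0  ⇒  m = (-125)² − 145·25 = 12000
m = 12000 > 0,  v_rel·d = -125 < 0  ⇒  outside

inside=no margin=12000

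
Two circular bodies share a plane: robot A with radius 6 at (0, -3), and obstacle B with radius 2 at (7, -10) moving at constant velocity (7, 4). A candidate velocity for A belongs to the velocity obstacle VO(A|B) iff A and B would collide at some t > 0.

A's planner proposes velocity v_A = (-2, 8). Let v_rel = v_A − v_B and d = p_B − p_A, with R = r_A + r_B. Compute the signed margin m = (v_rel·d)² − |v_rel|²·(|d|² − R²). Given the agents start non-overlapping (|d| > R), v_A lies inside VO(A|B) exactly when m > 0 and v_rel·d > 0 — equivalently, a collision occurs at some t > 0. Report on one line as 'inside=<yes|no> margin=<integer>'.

d = (7, -7),  |d|² = 98;  R = 6+2 = 8,  c = 98−8² = 34
v_rel = (-9, 4),  |v_rel|² = 97;  v_rel·d = (-9)·(7) + (4)·(-7) = -91
97·t² + 182·t + 34 = 0  ⇒  m = (-91)² − 97·34 = 4983
m = 4983 > 0,  v_rel·d = -91 < 0  ⇒  outside

inside=no margin=4983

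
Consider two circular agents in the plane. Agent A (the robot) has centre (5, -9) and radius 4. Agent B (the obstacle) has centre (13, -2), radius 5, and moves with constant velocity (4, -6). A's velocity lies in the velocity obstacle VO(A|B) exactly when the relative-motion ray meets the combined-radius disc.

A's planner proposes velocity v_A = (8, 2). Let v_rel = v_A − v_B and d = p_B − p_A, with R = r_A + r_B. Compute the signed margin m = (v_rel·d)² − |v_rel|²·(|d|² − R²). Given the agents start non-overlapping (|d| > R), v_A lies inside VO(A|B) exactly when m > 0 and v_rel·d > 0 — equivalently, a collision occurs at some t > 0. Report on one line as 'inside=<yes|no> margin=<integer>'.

d = (8, 7),  |d|² = 113;  R = 4+5 = 9,  c = 113−9² = 32
v_rel = (4, 8),  |v_rel|² = 80;  v_rel·d = (4)·(8) + (8)·(7) = 88
80·t² − 176·t + 32 = 0  ⇒  m = 88² − 80·32 = 5184
m = 5184 > 0,  v_rel·d = 88 > 0  ⇒  inside

inside=yes margin=5184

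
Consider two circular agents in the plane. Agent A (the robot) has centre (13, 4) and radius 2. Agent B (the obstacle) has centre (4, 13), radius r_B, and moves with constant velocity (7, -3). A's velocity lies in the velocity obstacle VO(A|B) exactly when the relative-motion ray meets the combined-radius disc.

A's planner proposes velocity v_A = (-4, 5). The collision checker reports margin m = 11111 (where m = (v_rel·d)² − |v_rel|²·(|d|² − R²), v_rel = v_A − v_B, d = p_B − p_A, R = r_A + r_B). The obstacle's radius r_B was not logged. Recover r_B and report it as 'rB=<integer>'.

m = 11111
d = (-9, 9);  v_rel = (-11, 8),  |v_rel|² = 185
v_rel×d = (-11)·(9) − (8)·(-9) = -27
since m = R²·185 − (-27)²:  R² = (729 + 11111) / 185 = 64
R = √64 = 8  ⇒  r_B = 8 − 2 = 6

rB=6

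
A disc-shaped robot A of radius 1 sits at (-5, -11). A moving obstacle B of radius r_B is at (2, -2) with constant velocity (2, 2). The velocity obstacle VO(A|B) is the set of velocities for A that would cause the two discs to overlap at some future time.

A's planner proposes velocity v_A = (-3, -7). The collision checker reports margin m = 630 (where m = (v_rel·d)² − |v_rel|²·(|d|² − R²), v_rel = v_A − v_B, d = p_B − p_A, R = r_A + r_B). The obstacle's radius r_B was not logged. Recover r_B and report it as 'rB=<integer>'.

m = 630
d = (7, 9);  v_rel = (-5, -9),  |v_rel|² = 106
v_rel×d = (-5)·(9) − (-9)·(7) = 18
since m = R²·106 − 18²:  R² = (324 + 630) / 106 = 9
R = √9 = 3  ⇒  r_B = 3 − 1 = 2

rB=2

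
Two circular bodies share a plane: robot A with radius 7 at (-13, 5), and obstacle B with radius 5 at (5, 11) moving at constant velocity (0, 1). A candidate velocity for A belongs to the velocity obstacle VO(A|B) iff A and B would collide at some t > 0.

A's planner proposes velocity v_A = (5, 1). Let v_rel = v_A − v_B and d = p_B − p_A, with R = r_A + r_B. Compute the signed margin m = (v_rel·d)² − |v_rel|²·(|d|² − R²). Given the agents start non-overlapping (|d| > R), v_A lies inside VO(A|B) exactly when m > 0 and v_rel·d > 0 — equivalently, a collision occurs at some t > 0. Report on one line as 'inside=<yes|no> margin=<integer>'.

d = (18, 6),  |d|² = 360;  R = 7+5 = 12,  c = 360−12² = 216
v_rel = (5, 0),  |v_rel|² = 25;  v_rel·d = (5)·(18) + (0)·(6) = 90
25·t² − 180·t + 216 = 0  ⇒  m = 90² − 25·216 = 2700
m = 2700 > 0,  v_rel·d = 90 > 0  ⇒  inside

inside=yes margin=2700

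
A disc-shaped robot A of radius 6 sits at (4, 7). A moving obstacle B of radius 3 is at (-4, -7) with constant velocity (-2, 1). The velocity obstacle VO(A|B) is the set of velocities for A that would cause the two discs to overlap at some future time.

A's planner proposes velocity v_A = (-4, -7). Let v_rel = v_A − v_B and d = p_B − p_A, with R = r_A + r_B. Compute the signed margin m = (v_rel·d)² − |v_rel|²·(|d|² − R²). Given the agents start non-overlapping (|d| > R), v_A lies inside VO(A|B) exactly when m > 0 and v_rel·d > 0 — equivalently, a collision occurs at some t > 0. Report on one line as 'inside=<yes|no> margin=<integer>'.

d = (-8, -14),  |d|² = 260;  R = 6+3 = 9,  c = 260−9² = 179
v_rel = (-2, -8),  |v_rel|² = 68;  v_rel·d = (-2)·(-8) + (-8)·(-14) = 128
68·t² − 256·t + 179 = 0  ⇒  m = 128² − 68·179 = 4212
m = 4212 > 0,  v_rel·d = 128 > 0  ⇒  inside

inside=yes margin=4212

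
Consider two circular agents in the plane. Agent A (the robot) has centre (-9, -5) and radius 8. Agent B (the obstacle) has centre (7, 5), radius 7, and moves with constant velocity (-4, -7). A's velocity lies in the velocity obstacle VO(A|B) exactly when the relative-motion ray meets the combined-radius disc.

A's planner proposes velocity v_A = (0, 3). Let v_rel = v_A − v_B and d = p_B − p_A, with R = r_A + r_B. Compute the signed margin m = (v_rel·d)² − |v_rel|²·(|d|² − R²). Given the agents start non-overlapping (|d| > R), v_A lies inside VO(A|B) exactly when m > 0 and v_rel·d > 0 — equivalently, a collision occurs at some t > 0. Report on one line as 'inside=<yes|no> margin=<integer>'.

d = (16, 10),  |d|² = 356;  R = 8+7 = 15,  c = 356−15² = 131
v_rel = (4, 10),  |v_rel|² = 116;  v_rel·d = (4)·(16) + (10)·(10) = 164
116·t² − 328·t + 131 = 0  ⇒  m = 164² − 116·131 = 11700
m = 11700 > 0,  v_rel·d = 164 > 0  ⇒  inside

inside=yes margin=11700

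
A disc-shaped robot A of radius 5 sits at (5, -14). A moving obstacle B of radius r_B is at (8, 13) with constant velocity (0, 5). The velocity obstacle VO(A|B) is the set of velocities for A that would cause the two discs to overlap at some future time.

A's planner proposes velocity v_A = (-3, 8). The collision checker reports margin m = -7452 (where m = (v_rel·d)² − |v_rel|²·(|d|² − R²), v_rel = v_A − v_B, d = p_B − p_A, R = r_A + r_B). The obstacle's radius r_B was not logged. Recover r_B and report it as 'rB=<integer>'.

m = -7452
d = (3, 27);  v_rel = (-3, 3),  |v_rel|² = 18
v_rel×d = (-3)·(27) − (3)·(3) = -90
since m = R²·18 − (-90)²:  R² = (8100 + -7452) / 18 = 36
R = √36 = 6  ⇒  r_B = 6 − 5 = 1

rB=1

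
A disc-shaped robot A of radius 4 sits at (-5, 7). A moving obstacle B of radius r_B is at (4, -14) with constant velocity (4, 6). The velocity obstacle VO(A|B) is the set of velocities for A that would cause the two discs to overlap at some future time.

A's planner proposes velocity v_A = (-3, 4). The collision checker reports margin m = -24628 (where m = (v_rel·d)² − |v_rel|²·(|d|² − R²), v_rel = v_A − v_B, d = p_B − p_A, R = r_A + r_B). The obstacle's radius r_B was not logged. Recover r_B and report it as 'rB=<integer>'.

m = -24628
d = (9, -21);  v_rel = (-7, -2),  |v_rel|² = 53
v_rel×d = (-7)·(-21) − (-2)·(9) = 165
since m = R²·53 − 165²:  R² = (27225 + -24628) / 53 = 49
R = √49 = 7  ⇒  r_B = 7 − 4 = 3

rB=3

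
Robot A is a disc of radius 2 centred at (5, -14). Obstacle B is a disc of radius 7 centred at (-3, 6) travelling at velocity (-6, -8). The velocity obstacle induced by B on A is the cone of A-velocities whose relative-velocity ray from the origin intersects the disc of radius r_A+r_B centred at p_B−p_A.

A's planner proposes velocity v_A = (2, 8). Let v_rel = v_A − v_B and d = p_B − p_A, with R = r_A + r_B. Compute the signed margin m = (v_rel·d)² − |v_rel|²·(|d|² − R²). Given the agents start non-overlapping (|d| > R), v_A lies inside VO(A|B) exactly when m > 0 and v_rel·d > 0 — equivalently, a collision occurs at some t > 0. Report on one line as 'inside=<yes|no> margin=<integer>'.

d = (-8, 20),  |d|² = 464;  R = 2+7 = 9,  c = 464−9² = 383
v_rel = (8, 16),  |v_rel|² = 320;  v_rel·d = (8)·(-8) + (16)·(20) = 256
320·t² − 512·t + 383 = 0  ⇒  m = 256² − 320·383 = -57024
m = -57024 < 0,  v_rel·d = 256 > 0  ⇒  outside

inside=no margin=-57024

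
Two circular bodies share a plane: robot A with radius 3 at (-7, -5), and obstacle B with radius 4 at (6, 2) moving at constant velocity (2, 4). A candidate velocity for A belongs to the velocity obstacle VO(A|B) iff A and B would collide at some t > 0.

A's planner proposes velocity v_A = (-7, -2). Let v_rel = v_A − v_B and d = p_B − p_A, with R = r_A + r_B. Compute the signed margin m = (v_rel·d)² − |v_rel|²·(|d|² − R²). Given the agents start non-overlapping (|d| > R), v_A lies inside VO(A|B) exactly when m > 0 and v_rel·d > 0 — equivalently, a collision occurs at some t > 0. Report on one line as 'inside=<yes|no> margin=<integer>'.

d = (13, 7),  |d|² = 218;  R = 3+4 = 7,  c = 218−7² = 169
v_rel = (-9, -6),  |v_rel|² = 117;  v_rel·d = (-9)·(13) + (-6)·(7) = -159
117·t² + 318·t + 169 = 0  ⇒  m = (-159)² − 117·169 = 5508
m = 5508 > 0,  v_rel·d = -159 < 0  ⇒  outside

inside=no margin=5508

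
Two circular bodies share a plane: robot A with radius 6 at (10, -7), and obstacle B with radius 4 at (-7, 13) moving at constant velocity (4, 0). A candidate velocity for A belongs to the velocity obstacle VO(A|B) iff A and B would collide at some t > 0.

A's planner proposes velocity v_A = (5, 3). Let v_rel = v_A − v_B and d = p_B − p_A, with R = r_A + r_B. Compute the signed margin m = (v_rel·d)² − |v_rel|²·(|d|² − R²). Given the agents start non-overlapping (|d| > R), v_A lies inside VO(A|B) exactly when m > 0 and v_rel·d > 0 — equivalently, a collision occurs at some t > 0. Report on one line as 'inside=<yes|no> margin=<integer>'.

d = (-17, 20),  |d|² = 689;  R = 6+4 = 10,  c = 689−10² = 589
v_rel = (1, 3),  |v_rel|² = 10;  v_rel·d = (1)·(-17) + (3)·(20) = 43
10·t² − 86·t + 589 = 0  ⇒  m = 43² − 10·589 = -4041
m = -4041 < 0,  v_rel·d = 43 > 0  ⇒  outside

inside=no margin=-4041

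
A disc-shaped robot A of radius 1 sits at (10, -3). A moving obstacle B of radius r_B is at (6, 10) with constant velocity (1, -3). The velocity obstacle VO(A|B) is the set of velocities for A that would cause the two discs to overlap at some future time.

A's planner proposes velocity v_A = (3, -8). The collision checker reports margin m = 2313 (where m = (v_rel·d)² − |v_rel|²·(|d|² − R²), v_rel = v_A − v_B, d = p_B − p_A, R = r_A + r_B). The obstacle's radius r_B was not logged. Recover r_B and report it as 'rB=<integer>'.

m = 2313
d = (-4, 13);  v_rel = (2, -5),  |v_rel|² = 29
v_rel×d = (2)·(13) − (-5)·(-4) = 6
since m = R²·29 − 6²:  R² = (36 + 2313) / 29 = 81
R = √81 = 9  ⇒  r_B = 9 − 1 = 8

rB=8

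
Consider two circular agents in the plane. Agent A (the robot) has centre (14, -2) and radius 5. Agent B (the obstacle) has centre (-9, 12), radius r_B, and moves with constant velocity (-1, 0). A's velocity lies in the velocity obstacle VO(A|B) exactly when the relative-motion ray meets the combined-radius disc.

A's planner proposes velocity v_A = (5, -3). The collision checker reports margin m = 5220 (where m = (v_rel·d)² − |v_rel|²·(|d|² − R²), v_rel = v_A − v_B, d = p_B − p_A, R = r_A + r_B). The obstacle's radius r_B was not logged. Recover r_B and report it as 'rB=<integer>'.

m = 5220
d = (-23, 14);  v_rel = (6, -3),  |v_rel|² = 45
v_rel×d = (6)·(14) − (-3)·(-23) = 15
since m = R²·45 − 15²:  R² = (225 + 5220) / 45 = 121
R = √121 = 11  ⇒  r_B = 11 − 5 = 6

rB=6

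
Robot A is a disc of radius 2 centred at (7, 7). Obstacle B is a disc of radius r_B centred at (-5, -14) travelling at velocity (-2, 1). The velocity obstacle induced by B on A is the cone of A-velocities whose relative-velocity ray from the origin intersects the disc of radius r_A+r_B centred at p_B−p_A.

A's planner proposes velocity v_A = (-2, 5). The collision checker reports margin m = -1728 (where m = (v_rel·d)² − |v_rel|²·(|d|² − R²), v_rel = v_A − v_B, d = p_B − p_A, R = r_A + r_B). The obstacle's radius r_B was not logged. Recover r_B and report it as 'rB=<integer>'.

m = -1728
d = (-12, -21);  v_rel = (0, 4),  |v_rel|² = 16
v_rel×d = (0)·(-21) − (4)·(-12) = 48
since m = R²·16 − 48²:  R² = (2304 + -1728) / 16 = 36
R = √36 = 6  ⇒  r_B = 6 − 2 = 4

rB=4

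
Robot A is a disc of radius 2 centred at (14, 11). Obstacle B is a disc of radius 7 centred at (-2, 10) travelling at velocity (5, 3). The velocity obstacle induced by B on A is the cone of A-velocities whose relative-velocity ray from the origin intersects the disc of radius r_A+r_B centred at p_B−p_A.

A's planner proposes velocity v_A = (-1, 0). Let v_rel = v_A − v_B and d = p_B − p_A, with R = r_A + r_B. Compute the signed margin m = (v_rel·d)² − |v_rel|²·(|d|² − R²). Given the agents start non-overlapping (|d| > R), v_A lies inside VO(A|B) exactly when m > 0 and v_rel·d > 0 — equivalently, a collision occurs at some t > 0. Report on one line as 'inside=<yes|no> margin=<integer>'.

d = (-16, -1),  |d|² = 257;  R = 2+7 = 9,  c = 257−9² = 176
v_rel = (-6, -3),  |v_rel|² = 45;  v_rel·d = (-6)·(-16) + (-3)·(-1) = 99
45·t² − 198·t + 176 = 0  ⇒  m = 99² − 45·176 = 1881
m = 1881 > 0,  v_rel·d = 99 > 0  ⇒  inside

inside=yes margin=1881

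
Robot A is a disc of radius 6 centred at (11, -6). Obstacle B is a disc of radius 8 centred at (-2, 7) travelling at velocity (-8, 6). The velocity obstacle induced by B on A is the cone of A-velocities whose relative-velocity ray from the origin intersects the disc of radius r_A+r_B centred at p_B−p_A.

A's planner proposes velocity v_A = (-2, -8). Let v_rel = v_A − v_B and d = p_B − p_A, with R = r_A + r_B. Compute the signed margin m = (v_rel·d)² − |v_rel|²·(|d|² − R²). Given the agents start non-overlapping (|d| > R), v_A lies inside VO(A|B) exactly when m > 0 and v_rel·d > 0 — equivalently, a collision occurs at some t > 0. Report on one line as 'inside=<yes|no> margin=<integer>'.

d = (-13, 13),  |d|² = 338;  R = 6+8 = 14,  c = 338−14² = 142
v_rel = (6, -14),  |v_rel|² = 232;  v_rel·d = (6)·(-13) + (-14)·(13) = -260
232·t² + 520·t + 142 = 0  ⇒  m = (-260)² − 232·142 = 34656
m = 34656 > 0,  v_rel·d = -260 < 0  ⇒  outside

inside=no margin=34656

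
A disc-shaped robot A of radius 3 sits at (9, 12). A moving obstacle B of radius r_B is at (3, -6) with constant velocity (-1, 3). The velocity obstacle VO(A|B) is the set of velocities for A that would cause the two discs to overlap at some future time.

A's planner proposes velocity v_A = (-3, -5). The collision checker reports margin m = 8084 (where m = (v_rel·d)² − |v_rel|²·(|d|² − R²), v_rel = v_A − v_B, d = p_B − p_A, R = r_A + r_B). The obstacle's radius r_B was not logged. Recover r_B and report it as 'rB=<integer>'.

m = 8084
d = (-6, -18);  v_rel = (-2, -8),  |v_rel|² = 68
v_rel×d = (-2)·(-18) − (-8)·(-6) = -12
since m = R²·68 − (-12)²:  R² = (144 + 8084) / 68 = 121
R = √121 = 11  ⇒  r_B = 11 − 3 = 8

rB=8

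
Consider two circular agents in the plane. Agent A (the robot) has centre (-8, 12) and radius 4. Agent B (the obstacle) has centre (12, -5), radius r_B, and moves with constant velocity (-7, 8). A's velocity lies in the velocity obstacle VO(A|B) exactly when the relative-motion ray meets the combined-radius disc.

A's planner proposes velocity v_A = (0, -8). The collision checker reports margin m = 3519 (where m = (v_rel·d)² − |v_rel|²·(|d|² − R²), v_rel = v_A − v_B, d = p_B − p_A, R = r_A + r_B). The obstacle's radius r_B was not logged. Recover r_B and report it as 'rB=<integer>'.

m = 3519
d = (20, -17);  v_rel = (7, -16),  |v_rel|² = 305
v_rel×d = (7)·(-17) − (-16)·(20) = 201
since m = R²·305 − 201²:  R² = (40401 + 3519) / 305 = 144
R = √144 = 12  ⇒  r_B = 12 − 4 = 8

rB=8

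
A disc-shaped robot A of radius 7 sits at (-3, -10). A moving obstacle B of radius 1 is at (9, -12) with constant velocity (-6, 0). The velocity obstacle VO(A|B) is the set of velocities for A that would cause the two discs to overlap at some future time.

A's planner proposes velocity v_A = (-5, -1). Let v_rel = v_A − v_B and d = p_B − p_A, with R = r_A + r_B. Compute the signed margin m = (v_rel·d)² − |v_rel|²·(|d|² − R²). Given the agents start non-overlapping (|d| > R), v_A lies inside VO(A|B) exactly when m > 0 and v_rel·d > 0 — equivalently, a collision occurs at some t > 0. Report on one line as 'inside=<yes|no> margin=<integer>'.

d = (12, -2),  |d|² = 148;  R = 7+1 = 8,  c = 148−8² = 84
v_rel = (1, -1),  |v_rel|² = 2;  v_rel·d = (1)·(12) + (-1)·(-2) = 14
2·t² − 28·t + 84 = 0  ⇒  m = 14² − 2·84 = 28
m = 28 > 0,  v_rel·d = 14 > 0  ⇒  inside

inside=yes margin=28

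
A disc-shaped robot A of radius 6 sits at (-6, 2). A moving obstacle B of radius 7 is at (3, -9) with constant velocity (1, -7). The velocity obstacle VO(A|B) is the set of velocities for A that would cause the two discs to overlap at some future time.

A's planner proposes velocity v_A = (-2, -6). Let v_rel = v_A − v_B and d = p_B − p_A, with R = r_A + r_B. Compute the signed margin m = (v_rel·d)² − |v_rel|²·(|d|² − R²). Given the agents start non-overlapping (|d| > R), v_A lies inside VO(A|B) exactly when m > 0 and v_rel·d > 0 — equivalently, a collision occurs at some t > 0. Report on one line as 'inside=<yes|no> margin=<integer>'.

d = (9, -11),  |d|² = 202;  R = 6+7 = 13,  c = 202−13² = 33
v_rel = (-3, 1),  |v_rel|² = 10;  v_rel·d = (-3)·(9) + (1)·(-11) = -38
10·t² + 76·t + 33 = 0  ⇒  m = (-38)² − 10·33 = 1114
m = 1114 > 0,  v_rel·d = -38 < 0  ⇒  outside

inside=no margin=1114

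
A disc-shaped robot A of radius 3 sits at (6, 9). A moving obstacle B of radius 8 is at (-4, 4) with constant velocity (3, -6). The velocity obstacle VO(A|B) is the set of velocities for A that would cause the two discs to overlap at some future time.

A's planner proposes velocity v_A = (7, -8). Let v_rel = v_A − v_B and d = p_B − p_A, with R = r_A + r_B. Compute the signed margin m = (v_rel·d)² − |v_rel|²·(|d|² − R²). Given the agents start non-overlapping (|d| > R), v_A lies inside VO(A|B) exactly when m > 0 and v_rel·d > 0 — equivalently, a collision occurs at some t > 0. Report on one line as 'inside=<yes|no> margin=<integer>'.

d = (-10, -5),  |d|² = 125;  R = 3+8 = 11,  c = 125−11² = 4
v_rel = (4, -2),  |v_rel|² = 20;  v_rel·d = (4)·(-10) + (-2)·(-5) = -30
20·t² + 60·t + 4 = 0  ⇒  m = (-30)² − 20·4 = 820
m = 820 > 0,  v_rel·d = -30 < 0  ⇒  outside

inside=no margin=820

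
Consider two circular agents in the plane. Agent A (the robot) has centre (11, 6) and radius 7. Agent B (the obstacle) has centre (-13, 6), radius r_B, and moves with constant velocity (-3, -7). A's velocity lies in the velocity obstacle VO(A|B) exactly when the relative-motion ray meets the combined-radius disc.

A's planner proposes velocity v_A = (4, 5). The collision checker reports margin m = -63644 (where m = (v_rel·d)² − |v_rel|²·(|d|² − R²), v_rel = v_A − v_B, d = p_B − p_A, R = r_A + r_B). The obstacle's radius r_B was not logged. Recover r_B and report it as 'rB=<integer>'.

m = -63644
d = (-24, 0);  v_rel = (7, 12),  |v_rel|² = 193
v_rel×d = (7)·(0) − (12)·(-24) = 288
since m = R²·193 − 288²:  R² = (82944 + -63644) / 193 = 100
R = √100 = 10  ⇒  r_B = 10 − 7 = 3

rB=3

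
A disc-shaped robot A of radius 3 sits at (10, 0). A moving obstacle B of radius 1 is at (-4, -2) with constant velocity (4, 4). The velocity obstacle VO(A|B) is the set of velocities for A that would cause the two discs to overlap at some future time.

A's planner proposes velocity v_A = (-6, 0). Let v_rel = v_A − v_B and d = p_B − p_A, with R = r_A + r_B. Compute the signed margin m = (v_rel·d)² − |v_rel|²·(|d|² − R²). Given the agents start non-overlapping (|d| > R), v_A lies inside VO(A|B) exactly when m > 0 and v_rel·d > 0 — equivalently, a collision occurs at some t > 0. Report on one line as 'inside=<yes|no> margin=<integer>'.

d = (-14, -2),  |d|² = 200;  R = 3+1 = 4,  c = 200−4² = 184
v_rel = (-10, -4),  |v_rel|² = 116;  v_rel·d = (-10)·(-14) + (-4)·(-2) = 148
116·t² − 296·t + 184 = 0  ⇒  m = 148² − 116·184 = 560
m = 560 > 0,  v_rel·d = 148 > 0  ⇒  inside

inside=yes margin=560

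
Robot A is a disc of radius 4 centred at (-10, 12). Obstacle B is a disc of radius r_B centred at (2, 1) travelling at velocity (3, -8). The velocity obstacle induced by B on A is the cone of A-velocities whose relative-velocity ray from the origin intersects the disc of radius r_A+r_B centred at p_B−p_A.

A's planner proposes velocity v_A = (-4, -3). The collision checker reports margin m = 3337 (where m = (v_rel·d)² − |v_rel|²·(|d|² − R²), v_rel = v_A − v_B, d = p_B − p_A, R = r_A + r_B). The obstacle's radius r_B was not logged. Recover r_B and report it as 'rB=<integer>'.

m = 3337
d = (12, -11);  v_rel = (-7, 5),  |v_rel|² = 74
v_rel×d = (-7)·(-11) − (5)·(12) = 17
since m = R²·74 − 17²:  R² = (289 + 3337) / 74 = 49
R = √49 = 7  ⇒  r_B = 7 − 4 = 3

rB=3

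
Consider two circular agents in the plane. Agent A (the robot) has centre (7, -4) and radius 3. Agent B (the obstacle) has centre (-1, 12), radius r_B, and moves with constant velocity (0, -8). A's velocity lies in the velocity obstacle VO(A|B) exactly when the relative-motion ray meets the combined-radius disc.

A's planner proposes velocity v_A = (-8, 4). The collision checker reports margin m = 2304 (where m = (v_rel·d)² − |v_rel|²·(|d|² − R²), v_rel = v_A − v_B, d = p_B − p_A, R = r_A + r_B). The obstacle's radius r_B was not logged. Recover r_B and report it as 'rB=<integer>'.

m = 2304
d = (-8, 16);  v_rel = (-8, 12),  |v_rel|² = 208
v_rel×d = (-8)·(16) − (12)·(-8) = -32
since m = R²·208 − (-32)²:  R² = (1024 + 2304) / 208 = 16
R = √16 = 4  ⇒  r_B = 4 − 3 = 1

rB=1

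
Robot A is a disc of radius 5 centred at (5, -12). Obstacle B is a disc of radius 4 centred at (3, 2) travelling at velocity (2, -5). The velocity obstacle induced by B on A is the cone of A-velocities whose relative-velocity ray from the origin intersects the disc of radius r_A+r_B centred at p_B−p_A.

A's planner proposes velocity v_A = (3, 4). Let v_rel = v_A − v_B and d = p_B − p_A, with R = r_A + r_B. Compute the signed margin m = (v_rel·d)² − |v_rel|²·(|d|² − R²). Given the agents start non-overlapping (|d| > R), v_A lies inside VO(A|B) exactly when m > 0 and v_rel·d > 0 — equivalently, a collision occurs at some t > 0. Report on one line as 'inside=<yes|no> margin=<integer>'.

d = (-2, 14),  |d|² = 200;  R = 5+4 = 9,  c = 200−9² = 119
v_rel = (1, 9),  |v_rel|² = 82;  v_rel·d = (1)·(-2) + (9)·(14) = 124
82·t² − 248·t + 119 = 0  ⇒  m = 124² − 82·119 = 5618
m = 5618 > 0,  v_rel·d = 124 > 0  ⇒  inside

inside=yes margin=5618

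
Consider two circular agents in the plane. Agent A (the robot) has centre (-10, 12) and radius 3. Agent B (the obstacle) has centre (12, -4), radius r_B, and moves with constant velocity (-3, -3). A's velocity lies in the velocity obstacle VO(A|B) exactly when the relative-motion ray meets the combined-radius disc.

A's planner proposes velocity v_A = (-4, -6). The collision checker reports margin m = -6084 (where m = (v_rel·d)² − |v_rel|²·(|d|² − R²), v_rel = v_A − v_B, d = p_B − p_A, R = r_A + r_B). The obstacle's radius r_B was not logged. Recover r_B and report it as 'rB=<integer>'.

m = -6084
d = (22, -16);  v_rel = (-1, -3),  |v_rel|² = 10
v_rel×d = (-1)·(-16) − (-3)·(22) = 82
since m = R²·10 − 82²:  R² = (6724 + -6084) / 10 = 64
R = √64 = 8  ⇒  r_B = 8 − 3 = 5

rB=5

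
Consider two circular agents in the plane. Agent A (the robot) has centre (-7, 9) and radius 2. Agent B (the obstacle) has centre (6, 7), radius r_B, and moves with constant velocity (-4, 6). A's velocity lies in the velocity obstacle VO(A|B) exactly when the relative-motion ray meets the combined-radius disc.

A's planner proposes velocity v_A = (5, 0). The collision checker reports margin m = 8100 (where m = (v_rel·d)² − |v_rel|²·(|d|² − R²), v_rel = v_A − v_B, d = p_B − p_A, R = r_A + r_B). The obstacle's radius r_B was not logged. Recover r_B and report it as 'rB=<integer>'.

m = 8100
d = (13, -2);  v_rel = (9, -6),  |v_rel|² = 117
v_rel×d = (9)·(-2) − (-6)·(13) = 60
since m = R²·117 − 60²:  R² = (3600 + 8100) / 117 = 100
R = √100 = 10  ⇒  r_B = 10 − 2 = 8

rB=8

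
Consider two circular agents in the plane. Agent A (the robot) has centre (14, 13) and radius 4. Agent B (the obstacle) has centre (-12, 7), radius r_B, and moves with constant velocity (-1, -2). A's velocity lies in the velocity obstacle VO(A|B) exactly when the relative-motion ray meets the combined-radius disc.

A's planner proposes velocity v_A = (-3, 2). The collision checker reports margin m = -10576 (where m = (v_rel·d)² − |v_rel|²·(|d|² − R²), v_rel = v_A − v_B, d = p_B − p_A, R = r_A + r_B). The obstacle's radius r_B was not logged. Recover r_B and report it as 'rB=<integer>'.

m = -10576
d = (-26, -6);  v_rel = (-2, 4),  |v_rel|² = 20
v_rel×d = (-2)·(-6) − (4)·(-26) = 116
since m = R²·20 − 116²:  R² = (13456 + -10576) / 20 = 144
R = √144 = 12  ⇒  r_B = 12 − 4 = 8

rB=8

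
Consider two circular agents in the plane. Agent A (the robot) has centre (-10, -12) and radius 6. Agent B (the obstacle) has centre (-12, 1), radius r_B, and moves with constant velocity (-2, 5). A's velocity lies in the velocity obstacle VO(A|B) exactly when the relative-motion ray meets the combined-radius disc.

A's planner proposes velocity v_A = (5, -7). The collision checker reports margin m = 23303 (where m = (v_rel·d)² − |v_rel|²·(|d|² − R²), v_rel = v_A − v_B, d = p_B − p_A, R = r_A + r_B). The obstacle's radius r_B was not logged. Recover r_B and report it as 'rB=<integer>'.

m = 23303
d = (-2, 13);  v_rel = (7, -12),  |v_rel|² = 193
v_rel×d = (7)·(13) − (-12)·(-2) = 67
since m = R²·193 − 67²:  R² = (4489 + 23303) / 193 = 144
R = √144 = 12  ⇒  r_B = 12 − 6 = 6

rB=6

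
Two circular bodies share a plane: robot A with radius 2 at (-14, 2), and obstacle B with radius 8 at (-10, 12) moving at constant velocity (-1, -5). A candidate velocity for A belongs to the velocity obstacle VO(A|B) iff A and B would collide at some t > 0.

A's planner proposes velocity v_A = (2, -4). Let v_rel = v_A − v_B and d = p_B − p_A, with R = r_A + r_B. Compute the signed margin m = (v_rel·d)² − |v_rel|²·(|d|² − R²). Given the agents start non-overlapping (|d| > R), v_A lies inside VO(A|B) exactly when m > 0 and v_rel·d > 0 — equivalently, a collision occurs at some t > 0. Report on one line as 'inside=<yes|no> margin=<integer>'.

d = (4, 10),  |d|² = 116;  R = 2+8 = 10,  c = 116−10² = 16
v_rel = (3, 1),  |v_rel|² = 10;  v_rel·d = (3)·(4) + (1)·(10) = 22
10·t² − 44·t + 16 = 0  ⇒  m = 22² − 10·16 = 324
m = 324 > 0,  v_rel·d = 22 > 0  ⇒  inside

inside=yes margin=324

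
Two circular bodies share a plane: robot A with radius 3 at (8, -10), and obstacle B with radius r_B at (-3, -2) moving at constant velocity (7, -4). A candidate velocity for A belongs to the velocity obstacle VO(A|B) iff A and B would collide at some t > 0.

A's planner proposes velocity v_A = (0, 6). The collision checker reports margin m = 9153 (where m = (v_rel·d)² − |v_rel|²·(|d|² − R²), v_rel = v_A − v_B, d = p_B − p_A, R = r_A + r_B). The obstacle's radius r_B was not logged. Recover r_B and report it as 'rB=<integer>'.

m = 9153
d = (-11, 8);  v_rel = (-7, 10),  |v_rel|² = 149
v_rel×d = (-7)·(8) − (10)·(-11) = 54
since m = R²·149 − 54²:  R² = (2916 + 9153) / 149 = 81
R = √81 = 9  ⇒  r_B = 9 − 3 = 6

rB=6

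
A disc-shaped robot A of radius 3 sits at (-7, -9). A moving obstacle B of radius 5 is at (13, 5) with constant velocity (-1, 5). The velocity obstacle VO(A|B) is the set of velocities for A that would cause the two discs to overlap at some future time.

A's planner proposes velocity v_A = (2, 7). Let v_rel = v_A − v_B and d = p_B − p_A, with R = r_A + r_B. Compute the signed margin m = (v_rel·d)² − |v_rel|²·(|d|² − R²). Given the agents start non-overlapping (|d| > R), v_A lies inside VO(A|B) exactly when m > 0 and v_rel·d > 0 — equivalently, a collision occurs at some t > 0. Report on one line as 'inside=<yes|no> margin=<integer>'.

d = (20, 14),  |d|² = 596;  R = 3+5 = 8,  c = 596−8² = 532
v_rel = (3, 2),  |v_rel|² = 13;  v_rel·d = (3)·(20) + (2)·(14) = 88
13·t² − 176·t + 532 = 0  ⇒  m = 88² − 13·532 = 828
m = 828 > 0,  v_rel·d = 88 > 0  ⇒  inside

inside=yes margin=828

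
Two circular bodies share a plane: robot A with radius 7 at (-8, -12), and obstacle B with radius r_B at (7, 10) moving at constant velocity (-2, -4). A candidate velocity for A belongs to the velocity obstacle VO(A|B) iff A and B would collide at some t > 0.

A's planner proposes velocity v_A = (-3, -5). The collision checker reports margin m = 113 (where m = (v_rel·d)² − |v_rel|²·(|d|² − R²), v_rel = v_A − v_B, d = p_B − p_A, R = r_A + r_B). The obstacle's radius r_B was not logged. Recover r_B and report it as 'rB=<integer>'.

m = 113
d = (15, 22);  v_rel = (-1, -1),  |v_rel|² = 2
v_rel×d = (-1)·(22) − (-1)·(15) = -7
since m = R²·2 − (-7)²:  R² = (49 + 113) / 2 = 81
R = √81 = 9  ⇒  r_B = 9 − 7 = 2

rB=2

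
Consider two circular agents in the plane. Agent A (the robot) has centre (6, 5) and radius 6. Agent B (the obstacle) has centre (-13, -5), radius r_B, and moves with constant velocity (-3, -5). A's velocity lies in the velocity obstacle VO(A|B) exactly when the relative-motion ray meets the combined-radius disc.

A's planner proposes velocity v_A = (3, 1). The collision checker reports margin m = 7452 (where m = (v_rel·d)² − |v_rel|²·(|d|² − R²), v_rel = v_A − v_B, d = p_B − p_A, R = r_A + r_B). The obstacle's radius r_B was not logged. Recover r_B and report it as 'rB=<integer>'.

m = 7452
d = (-19, -10);  v_rel = (6, 6),  |v_rel|² = 72
v_rel×d = (6)·(-10) − (6)·(-19) = 54
since m = R²·72 − 54²:  R² = (2916 + 7452) / 72 = 144
R = √144 = 12  ⇒  r_B = 12 − 6 = 6

rB=6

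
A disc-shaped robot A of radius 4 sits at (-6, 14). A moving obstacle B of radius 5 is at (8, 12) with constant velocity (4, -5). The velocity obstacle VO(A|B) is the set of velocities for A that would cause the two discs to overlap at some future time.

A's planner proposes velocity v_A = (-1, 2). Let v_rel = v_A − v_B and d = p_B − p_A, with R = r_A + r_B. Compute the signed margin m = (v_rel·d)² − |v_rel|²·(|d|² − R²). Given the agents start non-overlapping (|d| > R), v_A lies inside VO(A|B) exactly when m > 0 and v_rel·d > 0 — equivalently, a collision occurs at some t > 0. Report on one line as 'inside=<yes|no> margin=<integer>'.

d = (14, -2),  |d|² = 200;  R = 4+5 = 9,  c = 200−9² = 119
v_rel = (-5, 7),  |v_rel|² = 74;  v_rel·d = (-5)·(14) + (7)·(-2) = -84
74·t² + 168·t + 119 = 0  ⇒  m = (-84)² − 74·119 = -1750
m = -1750 < 0,  v_rel·d = -84 < 0  ⇒  outside

inside=no margin=-1750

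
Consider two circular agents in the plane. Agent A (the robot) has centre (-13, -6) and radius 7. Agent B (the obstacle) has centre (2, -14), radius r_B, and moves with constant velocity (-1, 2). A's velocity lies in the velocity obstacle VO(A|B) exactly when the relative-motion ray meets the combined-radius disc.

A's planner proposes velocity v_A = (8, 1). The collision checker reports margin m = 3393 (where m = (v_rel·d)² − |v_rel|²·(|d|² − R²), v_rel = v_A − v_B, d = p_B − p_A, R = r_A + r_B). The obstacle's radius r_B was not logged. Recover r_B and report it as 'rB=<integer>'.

m = 3393
d = (15, -8);  v_rel = (9, -1),  |v_rel|² = 82
v_rel×d = (9)·(-8) − (-1)·(15) = -57
since m = R²·82 − (-57)²:  R² = (3249 + 3393) / 82 = 81
R = √81 = 9  ⇒  r_B = 9 − 7 = 2

rB=2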